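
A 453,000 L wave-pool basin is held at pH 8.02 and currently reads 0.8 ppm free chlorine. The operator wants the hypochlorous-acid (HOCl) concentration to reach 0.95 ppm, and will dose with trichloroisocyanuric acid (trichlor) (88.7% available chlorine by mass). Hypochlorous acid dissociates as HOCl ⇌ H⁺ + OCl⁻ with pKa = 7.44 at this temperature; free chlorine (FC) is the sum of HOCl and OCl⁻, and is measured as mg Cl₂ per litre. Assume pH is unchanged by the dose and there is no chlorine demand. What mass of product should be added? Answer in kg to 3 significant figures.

1.92 kg

[OCl⁻]/[HOCl] = 10^(pH − pKa) = 10^(8.02 − 7.44) = 3.802; fraction as HOCl = 1/(1 + 3.802) = 0.2083.
Free chlorine required for 0.95 ppm HOCl: 0.95 / 0.2083 = 4.562 ppm.
FC to add: 4.562 − 0.8 = 3.762 mg/L as Cl₂.
Cl₂ equivalent: 3.762 mg/L × 453,000 L = 1704 g.
Product at 88.7% available Cl: 1704 / 0.887 = 1921 g.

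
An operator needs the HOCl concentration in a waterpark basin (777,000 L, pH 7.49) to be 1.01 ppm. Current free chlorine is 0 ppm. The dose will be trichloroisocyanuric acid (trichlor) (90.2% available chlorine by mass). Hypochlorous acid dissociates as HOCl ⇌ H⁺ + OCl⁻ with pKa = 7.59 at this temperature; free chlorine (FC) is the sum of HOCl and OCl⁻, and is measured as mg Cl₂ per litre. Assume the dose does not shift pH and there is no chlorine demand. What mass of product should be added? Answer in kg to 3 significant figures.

1.56 kg

[OCl⁻]/[HOCl] = 10^(pH − pKa) = 10^(7.49 − 7.59) = 0.7943; fraction as HOCl = 1/(1 + 0.7943) = 0.5573.
Free chlorine required for 1.01 ppm HOCl: 1.01 / 0.5573 = 1.812 ppm.
FC to add: 1.812 − 0 = 1.812 mg/L as Cl₂.
Cl₂ equivalent: 1.812 mg/L × 777,000 L = 1408 g.
Product at 90.2% available Cl: 1408 / 0.902 = 1561 g.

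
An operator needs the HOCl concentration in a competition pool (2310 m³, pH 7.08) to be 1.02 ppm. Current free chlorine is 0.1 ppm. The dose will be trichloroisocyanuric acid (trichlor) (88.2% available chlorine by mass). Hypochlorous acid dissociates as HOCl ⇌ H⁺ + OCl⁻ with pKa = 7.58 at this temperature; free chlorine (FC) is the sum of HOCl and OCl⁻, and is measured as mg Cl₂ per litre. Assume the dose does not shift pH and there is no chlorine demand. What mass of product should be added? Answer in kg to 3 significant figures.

3.25 kg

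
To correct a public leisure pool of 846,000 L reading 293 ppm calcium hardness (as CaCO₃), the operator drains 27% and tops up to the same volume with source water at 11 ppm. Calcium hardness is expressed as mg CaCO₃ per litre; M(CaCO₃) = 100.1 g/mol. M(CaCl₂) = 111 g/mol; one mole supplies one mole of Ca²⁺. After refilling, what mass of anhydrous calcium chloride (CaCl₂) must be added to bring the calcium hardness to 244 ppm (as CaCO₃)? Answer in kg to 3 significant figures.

25.5 kg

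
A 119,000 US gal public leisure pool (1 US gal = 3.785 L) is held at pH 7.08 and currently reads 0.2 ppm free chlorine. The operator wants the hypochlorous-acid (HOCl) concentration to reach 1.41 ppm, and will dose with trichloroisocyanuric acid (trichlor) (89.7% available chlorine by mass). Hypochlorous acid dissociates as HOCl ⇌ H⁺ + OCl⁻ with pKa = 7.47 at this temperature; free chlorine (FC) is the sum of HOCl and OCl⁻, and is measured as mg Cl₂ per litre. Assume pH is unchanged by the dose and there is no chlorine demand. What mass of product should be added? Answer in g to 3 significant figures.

Volume: 119,000 US gal × 3.785 L/gal = 450,415 L.
[OCl⁻]/[HOCl] = 10^(pH − pKa) = 10^(7.08 − 7.47) = 0.4074; fraction as HOCl = 1/(1 + 0.4074) = 0.7105.
Free chlorine required for 1.41 ppm HOCl: 1.41 / 0.7105 = 1.984 ppm.
FC to add: 1.984 − 0.2 = 1.784 mg/L as Cl₂.
Cl₂ equivalent: 1.784 mg/L × 450,415 L = 803.7 g.
Product at 89.7% available Cl: 803.7 / 0.897 = 896 g.

896 g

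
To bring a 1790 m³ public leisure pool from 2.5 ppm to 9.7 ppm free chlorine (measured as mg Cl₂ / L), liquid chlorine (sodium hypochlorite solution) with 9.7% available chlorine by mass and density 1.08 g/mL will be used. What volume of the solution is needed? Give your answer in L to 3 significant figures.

123 L

Volume: 1790 m³ = 1,790,000 L.
Chlorine deficit: 9.7 − 2.5 = 7.2 ppm = 7.2 mg/L as Cl₂.
Cl₂ equivalent needed: 7.2 mg/L × 1,790,000 L = 12,890,000 mg = 12,890 g.
Product at 9.7% available chlorine: 12,890 / 0.097 = 132,900 g.
Volume at density 1.08 g/mL: 132,900 g ÷ 1.08 g/mL = 123,000 mL.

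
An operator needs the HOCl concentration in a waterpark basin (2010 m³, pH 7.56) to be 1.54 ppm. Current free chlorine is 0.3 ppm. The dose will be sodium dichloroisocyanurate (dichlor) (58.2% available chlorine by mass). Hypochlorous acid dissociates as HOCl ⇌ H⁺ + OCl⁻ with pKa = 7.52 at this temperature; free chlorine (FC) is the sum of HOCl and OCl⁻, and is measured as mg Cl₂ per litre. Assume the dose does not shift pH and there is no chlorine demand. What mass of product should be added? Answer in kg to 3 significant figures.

10.1 kg

Volume: 2010 m³ = 2,010,000 L.
[OCl⁻]/[HOCl] = 10^(pH − pKa) = 10^(7.56 − 7.52) = 1.096; fraction as HOCl = 1/(1 + 1.096) = 0.477.
Free chlorine required for 1.54 ppm HOCl: 1.54 / 0.477 = 3.229 ppm.
FC to add: 3.229 − 0.3 = 2.929 mg/L as Cl₂.
Cl₂ equivalent: 2.929 mg/L × 2,010,000 L = 5886 g.
Product at 58.2% available Cl: 5886 / 0.582 = 10,110 g.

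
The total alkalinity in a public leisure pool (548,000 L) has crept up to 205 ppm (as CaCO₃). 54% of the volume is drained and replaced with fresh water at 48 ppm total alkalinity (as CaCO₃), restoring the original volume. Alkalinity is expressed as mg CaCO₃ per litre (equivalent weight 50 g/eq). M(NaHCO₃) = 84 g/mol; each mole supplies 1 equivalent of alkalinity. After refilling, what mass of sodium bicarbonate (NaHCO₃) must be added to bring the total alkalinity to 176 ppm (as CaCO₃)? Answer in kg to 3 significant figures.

51.4 kg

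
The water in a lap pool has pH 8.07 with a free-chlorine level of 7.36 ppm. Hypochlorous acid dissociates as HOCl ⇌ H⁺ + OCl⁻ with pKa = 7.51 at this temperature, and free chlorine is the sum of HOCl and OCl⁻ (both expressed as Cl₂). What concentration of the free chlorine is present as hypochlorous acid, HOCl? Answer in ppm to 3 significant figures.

[OCl⁻]/[HOCl] = 10^(pH − pKa) = 10^(8.07 − 7.51) = 10^0.56 = 3.631.
Fraction as HOCl = 1 / (1 + 3.631) = 0.2159.
HOCl = 0.2159 × 7.36 ppm = 1.589 ppm.

1.59 ppm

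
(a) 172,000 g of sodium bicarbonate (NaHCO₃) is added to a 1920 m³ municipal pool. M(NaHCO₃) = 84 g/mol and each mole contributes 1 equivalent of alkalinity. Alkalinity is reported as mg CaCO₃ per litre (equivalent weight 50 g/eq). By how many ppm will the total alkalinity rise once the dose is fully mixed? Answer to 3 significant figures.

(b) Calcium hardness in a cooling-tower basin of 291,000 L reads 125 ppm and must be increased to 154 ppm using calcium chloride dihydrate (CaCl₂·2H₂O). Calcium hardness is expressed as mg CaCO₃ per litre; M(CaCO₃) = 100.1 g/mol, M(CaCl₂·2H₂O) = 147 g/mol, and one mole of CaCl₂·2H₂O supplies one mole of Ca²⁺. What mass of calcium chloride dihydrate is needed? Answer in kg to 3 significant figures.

(a) Volume: 1920 m³ = 1,920,000 L.
(a) Moles of NaHCO₃: 172,000 g ÷ 84 g/mol = 2048 mol → 2048 eq of alkalinity.
(a) As CaCO₃: 2048 eq × 50 g/eq = 102,400 g.
(a) Rise: 102,400 g / 1,920,000 L × 1000 = 53.32 mg/L.

(b) Hardness to add: (154 − 125) = 29 mg/L as CaCO₃ × 291,000 L = 8439 g as CaCO₃.
(b) Moles of Ca²⁺ (1 mol Ca²⁺ ≡ 1 mol CaCO₃): 8439 / 100.1 g/mol = 84.31 mol.
(b) Mass of CaCl₂·2H₂O: 84.31 × 147 = 12,390 g.

(a) 53.3 ppm; (b) 12.4 kg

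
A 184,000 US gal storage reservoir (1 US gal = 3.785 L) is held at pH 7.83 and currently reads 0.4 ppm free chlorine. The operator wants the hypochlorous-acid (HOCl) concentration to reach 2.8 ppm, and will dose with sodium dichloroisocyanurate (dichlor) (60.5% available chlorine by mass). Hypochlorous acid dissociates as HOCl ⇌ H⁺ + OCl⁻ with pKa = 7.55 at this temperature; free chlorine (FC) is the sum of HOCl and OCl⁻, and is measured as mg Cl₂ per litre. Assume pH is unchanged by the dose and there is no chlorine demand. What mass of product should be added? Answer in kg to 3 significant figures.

8.90 kg

Volume: 184,000 US gal × 3.785 L/gal = 696,440 L.
[OCl⁻]/[HOCl] = 10^(pH − pKa) = 10^(7.83 − 7.55) = 1.905; fraction as HOCl = 1/(1 + 1.905) = 0.3442.
Free chlorine required for 2.8 ppm HOCl: 2.8 / 0.3442 = 8.135 ppm.
FC to add: 8.135 − 0.4 = 7.735 mg/L as Cl₂.
Cl₂ equivalent: 7.735 mg/L × 696,440 L = 5387 g.
Product at 60.5% available Cl: 5387 / 0.605 = 8904 g.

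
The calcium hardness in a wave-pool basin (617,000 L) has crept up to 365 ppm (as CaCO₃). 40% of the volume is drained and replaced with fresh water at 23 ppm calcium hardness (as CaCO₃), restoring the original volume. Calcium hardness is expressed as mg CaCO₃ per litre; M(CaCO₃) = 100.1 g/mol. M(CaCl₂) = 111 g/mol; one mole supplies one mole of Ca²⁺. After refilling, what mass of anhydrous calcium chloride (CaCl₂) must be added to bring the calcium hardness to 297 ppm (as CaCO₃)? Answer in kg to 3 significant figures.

47.1 kg

After draining 40% and refilling: 365 × 0.60 + 23 × 0.40 = 228.2 ppm.
Deficit to target: 297 − 228.2 = 68.8 mg/L.
As CaCO₃: 68.8 mg/L × 617,000 L = 42,450 g; ÷ 100.1 = 424.1 mol Ca²⁺.
Mass: 424.1 × 111 = 47,070 g.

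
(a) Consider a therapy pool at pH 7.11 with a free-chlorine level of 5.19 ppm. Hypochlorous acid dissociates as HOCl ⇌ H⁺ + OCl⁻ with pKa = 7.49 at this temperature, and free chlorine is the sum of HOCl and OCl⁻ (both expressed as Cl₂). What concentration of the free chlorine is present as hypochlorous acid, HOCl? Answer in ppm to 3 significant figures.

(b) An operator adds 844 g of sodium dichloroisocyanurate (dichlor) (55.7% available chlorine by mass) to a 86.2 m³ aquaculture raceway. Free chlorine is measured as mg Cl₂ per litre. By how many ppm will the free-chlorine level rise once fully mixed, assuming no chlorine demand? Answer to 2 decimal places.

(a) 3.66 ppm; (b) 5.45 ppm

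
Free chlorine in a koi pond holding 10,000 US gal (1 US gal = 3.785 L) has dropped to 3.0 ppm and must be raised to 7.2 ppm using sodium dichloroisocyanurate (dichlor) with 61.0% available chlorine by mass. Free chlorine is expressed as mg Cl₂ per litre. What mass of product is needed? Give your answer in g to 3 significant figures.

Volume: 10,000 US gal × 3.785 L/gal = 37,850 L.
Chlorine deficit: 7.2 − 3.0 = 4.2 ppm = 4.2 mg/L as Cl₂.
Cl₂ equivalent needed: 4.2 mg/L × 37,850 L = 159,000 mg = 159 g.
Product at 61.0% available chlorine: 159 / 0.61 = 260.6 g.

261 g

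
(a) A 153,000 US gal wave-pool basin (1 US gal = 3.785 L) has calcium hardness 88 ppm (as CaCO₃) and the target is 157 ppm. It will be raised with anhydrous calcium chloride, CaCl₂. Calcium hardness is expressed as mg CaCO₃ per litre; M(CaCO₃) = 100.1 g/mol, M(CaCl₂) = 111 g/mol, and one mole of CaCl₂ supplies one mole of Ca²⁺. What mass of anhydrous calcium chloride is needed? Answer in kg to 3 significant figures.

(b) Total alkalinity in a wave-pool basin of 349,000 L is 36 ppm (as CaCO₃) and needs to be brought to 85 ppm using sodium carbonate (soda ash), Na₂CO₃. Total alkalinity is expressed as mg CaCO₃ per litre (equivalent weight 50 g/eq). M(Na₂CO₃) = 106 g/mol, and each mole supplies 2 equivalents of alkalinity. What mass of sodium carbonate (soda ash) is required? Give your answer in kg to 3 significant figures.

(a) Volume: 153,000 US gal × 3.785 L/gal = 579,105 L.
(a) Hardness to add: (157 − 88) = 69 mg/L as CaCO₃ × 579,105 L = 39,960 g as CaCO₃.
(a) Moles of Ca²⁺ (1 mol Ca²⁺ ≡ 1 mol CaCO₃): 39,960 / 100.1 g/mol = 399.2 mol.
(a) Mass of CaCl₂: 399.2 × 111 = 44,310 g.

(b) Alkalinity to add: (85 − 36) = 49 mg/L as CaCO₃ × 349,000 L = 17,100 g as CaCO₃.
(b) Equivalents: 17,100 g ÷ 50 g/eq = 342 eq.
(b) Each mole of Na₂CO₃ supplies 2 eq, so 342 / 2 = 171 mol.
(b) Mass: 171 mol × 106 g/mol = 18,130 g.

(a) 44.3 kg; (b) 18.1 kg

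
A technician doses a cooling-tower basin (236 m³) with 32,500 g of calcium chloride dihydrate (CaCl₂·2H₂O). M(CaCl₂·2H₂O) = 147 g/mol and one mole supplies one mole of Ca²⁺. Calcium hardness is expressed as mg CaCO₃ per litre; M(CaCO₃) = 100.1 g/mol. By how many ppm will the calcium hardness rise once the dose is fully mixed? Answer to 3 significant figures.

Volume: 236 m³ = 236,000 L.
Moles of Ca²⁺: 32,500 g ÷ 147 g/mol = 221.1 mol.
As CaCO₃: 221.1 mol × 100.1 g/mol = 22,130 g.
Rise: 22,130 g / 236,000 L × 1000 = 93.78 mg/L.

93.8 ppm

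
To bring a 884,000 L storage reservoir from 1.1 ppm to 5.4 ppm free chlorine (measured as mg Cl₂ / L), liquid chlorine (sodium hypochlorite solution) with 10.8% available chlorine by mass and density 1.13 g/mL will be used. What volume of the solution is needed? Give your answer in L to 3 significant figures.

Chlorine deficit: 5.4 − 1.1 = 4.3 ppm = 4.3 mg/L as Cl₂.
Cl₂ equivalent needed: 4.3 mg/L × 884,000 L = 3,801,000 mg = 3801 g.
Product at 10.8% available chlorine: 3801 / 0.108 = 35,200 g.
Volume at density 1.13 g/mL: 35,200 g ÷ 1.13 g/mL = 31,150 mL.

31.1 L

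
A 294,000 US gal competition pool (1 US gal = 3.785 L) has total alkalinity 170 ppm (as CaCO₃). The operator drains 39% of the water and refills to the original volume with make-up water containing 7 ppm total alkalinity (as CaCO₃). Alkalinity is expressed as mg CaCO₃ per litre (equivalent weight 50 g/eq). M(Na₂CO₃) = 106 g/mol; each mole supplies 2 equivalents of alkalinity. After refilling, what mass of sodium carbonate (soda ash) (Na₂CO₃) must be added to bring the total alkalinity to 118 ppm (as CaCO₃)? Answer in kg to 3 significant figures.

13.6 kg

Volume: 294,000 US gal × 3.785 L/gal = 1,112,790 L.
After draining 39% and refilling: 170 × 0.61 + 7 × 0.39 = 106.43 ppm.
Deficit to target: 118 − 106.43 = 11.57 mg/L.
As CaCO₃: 11.57 mg/L × 1,112,790 L = 12,870 g; ÷ 50 g/eq ÷ 2 = 128.7 mol Na₂CO₃.
Mass: 128.7 × 106 = 13,650 g.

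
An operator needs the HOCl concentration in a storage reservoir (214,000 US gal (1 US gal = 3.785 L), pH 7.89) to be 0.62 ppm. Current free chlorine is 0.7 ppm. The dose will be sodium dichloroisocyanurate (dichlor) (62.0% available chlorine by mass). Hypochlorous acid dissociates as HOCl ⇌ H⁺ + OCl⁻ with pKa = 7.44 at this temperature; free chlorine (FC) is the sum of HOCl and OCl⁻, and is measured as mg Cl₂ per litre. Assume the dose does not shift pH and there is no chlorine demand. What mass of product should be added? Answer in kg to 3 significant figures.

Volume: 214,000 US gal × 3.785 L/gal = 809,990 L.
[OCl⁻]/[HOCl] = 10^(pH − pKa) = 10^(7.89 − 7.44) = 2.818; fraction as HOCl = 1/(1 + 2.818) = 0.2619.
Free chlorine required for 0.62 ppm HOCl: 0.62 / 0.2619 = 2.367 ppm.
FC to add: 2.367 − 0.7 = 1.667 mg/L as Cl₂.
Cl₂ equivalent: 1.667 mg/L × 809,990 L = 1351 g.
Product at 62.0% available Cl: 1351 / 0.62 = 2178 g.

2.18 kg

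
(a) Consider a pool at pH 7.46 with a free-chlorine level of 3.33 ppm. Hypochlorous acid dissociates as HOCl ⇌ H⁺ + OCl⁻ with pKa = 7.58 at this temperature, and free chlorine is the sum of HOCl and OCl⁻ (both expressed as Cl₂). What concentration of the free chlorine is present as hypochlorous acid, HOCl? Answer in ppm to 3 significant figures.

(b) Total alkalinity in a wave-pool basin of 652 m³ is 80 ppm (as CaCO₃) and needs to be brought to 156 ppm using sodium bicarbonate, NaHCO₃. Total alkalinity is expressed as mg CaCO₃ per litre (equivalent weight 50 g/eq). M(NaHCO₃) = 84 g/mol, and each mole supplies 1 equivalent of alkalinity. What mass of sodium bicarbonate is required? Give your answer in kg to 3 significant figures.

(a) [OCl⁻]/[HOCl] = 10^(pH − pKa) = 10^(7.46 − 7.58) = 10^-0.12 = 0.7586.
(a) Fraction as HOCl = 1 / (1 + 0.7586) = 0.5686.
(a) HOCl = 0.5686 × 3.33 ppm = 1.894 ppm.

(b) Volume: 652 m³ = 652,000 L.
(b) Alkalinity to add: (156 − 80) = 76 mg/L as CaCO₃ × 652,000 L = 49,550 g as CaCO₃.
(b) Equivalents: 49,550 g ÷ 50 g/eq = 991 eq.
(b) NaHCO₃ supplies 1 eq per mole → 991 mol.
(b) Mass: 991 mol × 84 g/mol = 83,250 g.

(a) 1.89 ppm; (b) 83.2 kg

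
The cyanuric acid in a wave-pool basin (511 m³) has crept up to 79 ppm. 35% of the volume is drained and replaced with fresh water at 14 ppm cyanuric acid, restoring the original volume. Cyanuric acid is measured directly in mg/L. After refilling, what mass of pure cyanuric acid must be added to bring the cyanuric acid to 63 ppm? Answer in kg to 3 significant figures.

Volume: 511 m³ = 511,000 L.
After draining 35% and refilling: 79 × 0.65 + 14 × 0.35 = 56.25 ppm.
Deficit to target: 63 − 56.25 = 6.75 mg/L.
Mass: 6.75 mg/L × 511,000 L = 3449 g cyanuric acid.

3.45 kg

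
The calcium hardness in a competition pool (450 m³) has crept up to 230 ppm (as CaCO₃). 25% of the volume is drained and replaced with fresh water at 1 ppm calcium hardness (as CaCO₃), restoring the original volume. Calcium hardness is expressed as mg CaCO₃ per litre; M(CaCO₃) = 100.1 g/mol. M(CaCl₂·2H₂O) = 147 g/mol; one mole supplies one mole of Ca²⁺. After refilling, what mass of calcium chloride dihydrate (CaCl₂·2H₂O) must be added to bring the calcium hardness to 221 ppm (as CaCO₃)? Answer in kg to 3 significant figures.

Volume: 450 m³ = 450,000 L.
After draining 25% and refilling: 230 × 0.75 + 1 × 0.25 = 172.75 ppm.
Deficit to target: 221 − 172.75 = 48.25 mg/L.
As CaCO₃: 48.25 mg/L × 450,000 L = 21,710 g; ÷ 100.1 = 216.9 mol Ca²⁺.
Mass: 216.9 × 147 = 31,890 g.

31.9 kg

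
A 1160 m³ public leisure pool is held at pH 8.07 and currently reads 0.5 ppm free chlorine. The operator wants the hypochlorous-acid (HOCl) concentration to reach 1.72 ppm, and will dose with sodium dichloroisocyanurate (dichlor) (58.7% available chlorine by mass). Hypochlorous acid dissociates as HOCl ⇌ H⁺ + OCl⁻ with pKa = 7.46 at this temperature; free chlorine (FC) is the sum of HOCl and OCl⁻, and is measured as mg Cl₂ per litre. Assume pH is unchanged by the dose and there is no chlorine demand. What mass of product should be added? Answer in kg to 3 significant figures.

16.3 kg

Volume: 1160 m³ = 1,160,000 L.
[OCl⁻]/[HOCl] = 10^(pH − pKa) = 10^(8.07 − 7.46) = 4.074; fraction as HOCl = 1/(1 + 4.074) = 0.1971.
Free chlorine required for 1.72 ppm HOCl: 1.72 / 0.1971 = 8.727 ppm.
FC to add: 8.727 − 0.5 = 8.227 mg/L as Cl₂.
Cl₂ equivalent: 8.227 mg/L × 1,160,000 L = 9543 g.
Product at 58.7% available Cl: 9543 / 0.587 = 16,260 g.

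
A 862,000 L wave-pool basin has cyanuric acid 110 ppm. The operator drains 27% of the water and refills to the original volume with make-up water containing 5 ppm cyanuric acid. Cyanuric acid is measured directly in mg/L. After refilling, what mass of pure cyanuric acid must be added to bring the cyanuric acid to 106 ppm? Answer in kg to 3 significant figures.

21.0 kg

After draining 27% and refilling: 110 × 0.73 + 5 × 0.27 = 81.65 ppm.
Deficit to target: 106 − 81.65 = 24.35 mg/L.
Mass: 24.35 mg/L × 862,000 L = 20,990 g cyanuric acid.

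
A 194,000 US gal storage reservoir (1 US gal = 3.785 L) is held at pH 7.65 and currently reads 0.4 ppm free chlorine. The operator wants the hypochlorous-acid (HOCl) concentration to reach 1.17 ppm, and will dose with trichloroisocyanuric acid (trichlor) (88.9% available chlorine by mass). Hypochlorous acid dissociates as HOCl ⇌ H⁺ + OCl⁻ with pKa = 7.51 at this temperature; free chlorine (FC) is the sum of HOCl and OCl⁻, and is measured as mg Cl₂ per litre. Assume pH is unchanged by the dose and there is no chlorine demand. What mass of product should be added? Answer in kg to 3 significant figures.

1.97 kg

Volume: 194,000 US gal × 3.785 L/gal = 734,290 L.
[OCl⁻]/[HOCl] = 10^(pH − pKa) = 10^(7.65 − 7.51) = 1.38; fraction as HOCl = 1/(1 + 1.38) = 0.4201.
Free chlorine required for 1.17 ppm HOCl: 1.17 / 0.4201 = 2.785 ppm.
FC to add: 2.785 − 0.4 = 2.385 mg/L as Cl₂.
Cl₂ equivalent: 2.385 mg/L × 734,290 L = 1751 g.
Product at 88.9% available Cl: 1751 / 0.889 = 1970 g.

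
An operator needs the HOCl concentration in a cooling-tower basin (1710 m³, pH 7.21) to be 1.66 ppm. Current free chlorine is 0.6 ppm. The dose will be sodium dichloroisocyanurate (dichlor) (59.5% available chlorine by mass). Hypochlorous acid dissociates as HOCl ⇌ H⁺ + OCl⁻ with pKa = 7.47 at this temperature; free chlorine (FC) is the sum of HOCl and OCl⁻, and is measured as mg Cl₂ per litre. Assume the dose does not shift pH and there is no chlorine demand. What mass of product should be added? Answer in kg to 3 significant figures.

5.67 kg

Volume: 1710 m³ = 1,710,000 L.
[OCl⁻]/[HOCl] = 10^(pH − pKa) = 10^(7.21 − 7.47) = 0.5495; fraction as HOCl = 1/(1 + 0.5495) = 0.6454.
Free chlorine required for 1.66 ppm HOCl: 1.66 / 0.6454 = 2.572 ppm.
FC to add: 2.572 − 0.6 = 1.972 mg/L as Cl₂.
Cl₂ equivalent: 1.972 mg/L × 1,710,000 L = 3373 g.
Product at 59.5% available Cl: 3373 / 0.595 = 5668 g.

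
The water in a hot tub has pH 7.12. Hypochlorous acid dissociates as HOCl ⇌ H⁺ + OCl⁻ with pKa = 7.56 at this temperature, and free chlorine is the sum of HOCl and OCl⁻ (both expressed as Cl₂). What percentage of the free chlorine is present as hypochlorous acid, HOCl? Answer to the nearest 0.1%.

73.4%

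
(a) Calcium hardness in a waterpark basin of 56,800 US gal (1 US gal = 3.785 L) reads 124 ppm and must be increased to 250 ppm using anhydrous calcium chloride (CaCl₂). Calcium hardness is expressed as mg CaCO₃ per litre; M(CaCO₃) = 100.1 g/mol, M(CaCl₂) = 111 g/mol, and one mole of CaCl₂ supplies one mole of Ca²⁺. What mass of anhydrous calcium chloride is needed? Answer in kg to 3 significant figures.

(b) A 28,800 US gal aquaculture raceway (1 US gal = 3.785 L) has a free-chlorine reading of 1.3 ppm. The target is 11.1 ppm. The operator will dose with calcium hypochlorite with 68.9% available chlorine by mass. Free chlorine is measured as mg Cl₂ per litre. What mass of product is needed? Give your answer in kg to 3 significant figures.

(a) 30.0 kg; (b) 1.55 kg

(a) Volume: 56,800 US gal × 3.785 L/gal = 214,988 L.
(a) Hardness to add: (250 − 124) = 126 mg/L as CaCO₃ × 214,988 L = 27,090 g as CaCO₃.
(a) Moles of Ca²⁺ (1 mol Ca²⁺ ≡ 1 mol CaCO₃): 27,090 / 100.1 g/mol = 270.6 mol.
(a) Mass of CaCl₂: 270.6 × 111 = 30,040 g.

(b) Volume: 28,800 US gal × 3.785 L/gal = 109,008 L.
(b) Chlorine deficit: 11.1 − 1.3 = 9.8 ppm = 9.8 mg/L as Cl₂.
(b) Cl₂ equivalent needed: 9.8 mg/L × 109,008 L = 1,068,000 mg = 1068 g.
(b) Product at 68.9% available chlorine: 1068 / 0.689 = 1550 g.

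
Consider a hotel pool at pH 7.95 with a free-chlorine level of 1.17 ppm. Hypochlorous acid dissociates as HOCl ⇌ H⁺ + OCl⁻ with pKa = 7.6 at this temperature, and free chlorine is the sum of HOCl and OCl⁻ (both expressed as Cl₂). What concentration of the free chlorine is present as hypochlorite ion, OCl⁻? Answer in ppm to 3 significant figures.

0.809 ppm

[OCl⁻]/[HOCl] = 10^(pH − pKa) = 10^(7.95 − 7.6) = 10^0.35 = 2.239.
Fraction as HOCl = 1 / (1 + 2.239) = 0.3088.
OCl⁻ = (1 − 0.3088) × 1.17 ppm = 0.8087 ppm.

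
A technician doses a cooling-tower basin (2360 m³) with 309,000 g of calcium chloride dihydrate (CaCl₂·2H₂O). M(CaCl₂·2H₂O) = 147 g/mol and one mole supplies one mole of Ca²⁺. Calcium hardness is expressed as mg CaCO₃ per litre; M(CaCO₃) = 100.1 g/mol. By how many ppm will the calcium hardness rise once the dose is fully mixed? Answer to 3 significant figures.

89.2 ppm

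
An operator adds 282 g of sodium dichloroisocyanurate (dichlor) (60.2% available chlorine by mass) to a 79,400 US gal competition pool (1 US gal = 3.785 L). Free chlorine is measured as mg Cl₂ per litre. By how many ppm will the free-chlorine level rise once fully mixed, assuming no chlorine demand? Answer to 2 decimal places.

Volume: 79,400 US gal × 3.785 L/gal = 300,529 L.
Available chlorine delivered: 282 g × 0.602 = 169.8 g as Cl₂.
Concentration rise: 169.8 g / 300,529 L = 0.5649 mg/L = 0.56 ppm.

0.56 ppm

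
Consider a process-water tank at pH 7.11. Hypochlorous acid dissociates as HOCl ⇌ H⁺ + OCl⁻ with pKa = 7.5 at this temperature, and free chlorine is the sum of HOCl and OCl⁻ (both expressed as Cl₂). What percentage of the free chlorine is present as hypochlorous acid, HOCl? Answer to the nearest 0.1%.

71.1%

[OCl⁻]/[HOCl] = 10^(pH − pKa) = 10^(7.11 − 7.5) = 10^-0.39 = 0.4074.
Fraction as HOCl = 1 / (1 + 0.4074) = 0.7105.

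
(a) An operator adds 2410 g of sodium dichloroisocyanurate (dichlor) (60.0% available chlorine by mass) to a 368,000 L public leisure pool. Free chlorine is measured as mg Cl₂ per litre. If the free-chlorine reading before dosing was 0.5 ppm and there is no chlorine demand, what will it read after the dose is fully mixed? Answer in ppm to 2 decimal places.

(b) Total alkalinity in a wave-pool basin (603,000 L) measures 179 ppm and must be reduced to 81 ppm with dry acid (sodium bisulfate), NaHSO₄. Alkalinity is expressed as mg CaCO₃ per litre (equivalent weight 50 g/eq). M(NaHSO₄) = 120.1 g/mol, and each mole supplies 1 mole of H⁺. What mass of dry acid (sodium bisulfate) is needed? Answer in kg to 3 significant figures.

(a) Available chlorine delivered: 2410 g × 0.6 = 1446 g as Cl₂.
(a) Concentration rise: 1446 g / 368,000 L = 3.929 mg/L = 3.93 ppm.
(a) Final FC: 0.5 + 3.93 = 4.43 ppm.

(b) Alkalinity to neutralize: (179 − 81) = 98 mg/L as CaCO₃ × 603,000 L = 59,090 g as CaCO₃.
(b) Equivalents of H⁺ required: 59,090 ÷ 50 g/eq = 1182 eq = 1182 mol NaHSO₄.
(b) Mass of NaHSO₄: 1182 × 120.1 = 141,900 g.

(a) 4.43 ppm; (b) 142 kg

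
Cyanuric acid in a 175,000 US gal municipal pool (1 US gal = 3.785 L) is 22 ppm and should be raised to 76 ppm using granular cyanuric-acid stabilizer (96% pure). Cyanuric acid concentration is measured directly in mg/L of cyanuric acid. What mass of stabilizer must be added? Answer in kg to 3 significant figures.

37.3 kg

Volume: 175,000 US gal × 3.785 L/gal = 662,375 L.
CYA to add: (76 − 22) = 54 mg/L × 662,375 L = 35,770 g cyanuric acid.
At 96% purity: 35,770 / 0.96 = 37,260 g product.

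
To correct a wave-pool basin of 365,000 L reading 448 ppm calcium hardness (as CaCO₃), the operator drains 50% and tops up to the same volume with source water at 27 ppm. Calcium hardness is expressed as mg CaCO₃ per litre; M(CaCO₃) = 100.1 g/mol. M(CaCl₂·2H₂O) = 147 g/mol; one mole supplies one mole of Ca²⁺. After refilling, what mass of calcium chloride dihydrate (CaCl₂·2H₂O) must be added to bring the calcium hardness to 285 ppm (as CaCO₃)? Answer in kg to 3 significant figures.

After draining 50% and refilling: 448 × 0.50 + 27 × 0.50 = 237.5 ppm.
Deficit to target: 285 − 237.5 = 47.5 mg/L.
As CaCO₃: 47.5 mg/L × 365,000 L = 17,340 g; ÷ 100.1 = 173.2 mol Ca²⁺.
Mass: 173.2 × 147 = 25,460 g.

25.5 kg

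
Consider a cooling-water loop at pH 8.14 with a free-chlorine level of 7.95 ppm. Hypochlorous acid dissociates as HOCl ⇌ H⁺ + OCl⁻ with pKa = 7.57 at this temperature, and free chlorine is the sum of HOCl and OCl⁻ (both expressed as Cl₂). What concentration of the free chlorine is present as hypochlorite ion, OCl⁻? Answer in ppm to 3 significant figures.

[OCl⁻]/[HOCl] = 10^(pH − pKa) = 10^(8.14 − 7.57) = 10^0.57 = 3.715.
Fraction as HOCl = 1 / (1 + 3.715) = 0.2121.
OCl⁻ = (1 − 0.2121) × 7.95 ppm = 6.264 ppm.

6.26 ppm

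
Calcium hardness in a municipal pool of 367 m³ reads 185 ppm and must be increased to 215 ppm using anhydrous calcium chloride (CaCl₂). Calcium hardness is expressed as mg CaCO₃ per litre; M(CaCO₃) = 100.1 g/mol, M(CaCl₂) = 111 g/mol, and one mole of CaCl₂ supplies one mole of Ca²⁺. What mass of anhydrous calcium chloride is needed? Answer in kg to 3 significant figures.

12.2 kg

Volume: 367 m³ = 367,000 L.
Hardness to add: (215 − 185) = 30 mg/L as CaCO₃ × 367,000 L = 11,010 g as CaCO₃.
Moles of Ca²⁺ (1 mol Ca²⁺ ≡ 1 mol CaCO₃): 11,010 / 100.1 g/mol = 110 mol.
Mass of CaCl₂: 110 × 111 = 12,210 g.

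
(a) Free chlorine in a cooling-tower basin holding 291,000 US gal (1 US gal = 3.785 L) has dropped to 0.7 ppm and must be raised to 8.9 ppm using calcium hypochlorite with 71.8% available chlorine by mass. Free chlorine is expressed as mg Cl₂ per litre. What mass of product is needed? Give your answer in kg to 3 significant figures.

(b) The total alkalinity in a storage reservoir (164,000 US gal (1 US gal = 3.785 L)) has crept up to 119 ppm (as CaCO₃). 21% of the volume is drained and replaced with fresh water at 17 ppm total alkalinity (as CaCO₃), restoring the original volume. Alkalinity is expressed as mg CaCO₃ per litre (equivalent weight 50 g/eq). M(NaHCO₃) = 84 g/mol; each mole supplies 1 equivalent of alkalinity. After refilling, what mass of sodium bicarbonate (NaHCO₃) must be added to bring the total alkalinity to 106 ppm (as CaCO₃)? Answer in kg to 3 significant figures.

(a) 12.6 kg; (b) 8.78 kg

(a) Volume: 291,000 US gal × 3.785 L/gal = 1,101,435 L.
(a) Chlorine deficit: 8.9 − 0.7 = 8.2 ppm = 8.2 mg/L as Cl₂.
(a) Cl₂ equivalent needed: 8.2 mg/L × 1,101,435 L = 9,032,000 mg = 9032 g.
(a) Product at 71.8% available chlorine: 9032 / 0.718 = 12,580 g.

(b) Volume: 164,000 US gal × 3.785 L/gal = 620,740 L.
(b) After draining 21% and refilling: 119 × 0.79 + 17 × 0.21 = 97.58 ppm.
(b) Deficit to target: 106 − 97.58 = 8.42 mg/L.
(b) As CaCO₃: 8.42 mg/L × 620,740 L = 5227 g; ÷ 50 g/eq ÷ 1 = 104.5 mol NaHCO₃.
(b) Mass: 104.5 × 84 = 8781 g.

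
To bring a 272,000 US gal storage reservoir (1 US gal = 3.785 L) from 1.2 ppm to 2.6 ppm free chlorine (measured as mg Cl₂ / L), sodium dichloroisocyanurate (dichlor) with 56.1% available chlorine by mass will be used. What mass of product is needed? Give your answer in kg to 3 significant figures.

Volume: 272,000 US gal × 3.785 L/gal = 1,029,520 L.
Chlorine deficit: 2.6 − 1.2 = 1.4 ppm = 1.4 mg/L as Cl₂.
Cl₂ equivalent needed: 1.4 mg/L × 1,029,520 L = 1,441,000 mg = 1441 g.
Product at 56.1% available chlorine: 1441 / 0.561 = 2569 g.

2.57 kg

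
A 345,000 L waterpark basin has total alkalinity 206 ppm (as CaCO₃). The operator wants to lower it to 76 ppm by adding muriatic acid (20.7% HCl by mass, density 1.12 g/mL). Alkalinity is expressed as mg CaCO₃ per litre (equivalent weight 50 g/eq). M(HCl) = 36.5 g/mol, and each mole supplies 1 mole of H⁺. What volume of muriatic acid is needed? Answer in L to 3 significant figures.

141 L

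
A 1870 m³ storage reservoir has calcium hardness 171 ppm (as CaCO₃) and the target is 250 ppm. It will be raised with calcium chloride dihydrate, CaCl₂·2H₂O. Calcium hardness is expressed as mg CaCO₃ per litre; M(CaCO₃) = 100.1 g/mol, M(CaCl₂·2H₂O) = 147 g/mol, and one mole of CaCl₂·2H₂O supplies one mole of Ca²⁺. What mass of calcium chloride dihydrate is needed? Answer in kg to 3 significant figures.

Volume: 1870 m³ = 1,870,000 L.
Hardness to add: (250 − 171) = 79 mg/L as CaCO₃ × 1,870,000 L = 147,700 g as CaCO₃.
Moles of Ca²⁺ (1 mol Ca²⁺ ≡ 1 mol CaCO₃): 147,700 / 100.1 g/mol = 1476 mol.
Mass of CaCl₂·2H₂O: 1476 × 147 = 216,900 g.

217 kg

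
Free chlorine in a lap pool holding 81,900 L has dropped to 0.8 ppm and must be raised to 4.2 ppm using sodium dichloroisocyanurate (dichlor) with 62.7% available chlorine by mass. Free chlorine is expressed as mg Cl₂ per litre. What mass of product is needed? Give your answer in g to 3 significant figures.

444 g

Chlorine deficit: 4.2 − 0.8 = 3.4 ppm = 3.4 mg/L as Cl₂.
Cl₂ equivalent needed: 3.4 mg/L × 81,900 L = 278,500 mg = 278.5 g.
Product at 62.7% available chlorine: 278.5 / 0.627 = 444.1 g.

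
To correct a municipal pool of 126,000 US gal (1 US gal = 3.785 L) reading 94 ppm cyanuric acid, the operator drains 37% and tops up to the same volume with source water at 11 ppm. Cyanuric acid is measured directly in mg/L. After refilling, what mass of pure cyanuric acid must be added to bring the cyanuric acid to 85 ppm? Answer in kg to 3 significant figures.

10.4 kg

Volume: 126,000 US gal × 3.785 L/gal = 476,910 L.
After draining 37% and refilling: 94 × 0.63 + 11 × 0.37 = 63.29 ppm.
Deficit to target: 85 − 63.29 = 21.71 mg/L.
Mass: 21.71 mg/L × 476,910 L = 10,350 g cyanuric acid.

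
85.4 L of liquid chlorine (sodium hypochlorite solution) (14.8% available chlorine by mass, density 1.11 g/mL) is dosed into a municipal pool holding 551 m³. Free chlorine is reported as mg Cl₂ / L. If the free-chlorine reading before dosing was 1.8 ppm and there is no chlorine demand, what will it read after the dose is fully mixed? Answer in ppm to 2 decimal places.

27.26 ppm

Volume: 551 m³ = 551,000 L.
Mass of solution: 85.4 L × 1000 mL/L × 1.11 g/mL = 94,790 g.
Available chlorine delivered: 94,790 g × 0.148 = 14,030 g as Cl₂.
Concentration rise: 14,030 g / 551,000 L = 25.46 mg/L = 25.46 ppm.
Final FC: 1.8 + 25.46 = 27.26 ppm.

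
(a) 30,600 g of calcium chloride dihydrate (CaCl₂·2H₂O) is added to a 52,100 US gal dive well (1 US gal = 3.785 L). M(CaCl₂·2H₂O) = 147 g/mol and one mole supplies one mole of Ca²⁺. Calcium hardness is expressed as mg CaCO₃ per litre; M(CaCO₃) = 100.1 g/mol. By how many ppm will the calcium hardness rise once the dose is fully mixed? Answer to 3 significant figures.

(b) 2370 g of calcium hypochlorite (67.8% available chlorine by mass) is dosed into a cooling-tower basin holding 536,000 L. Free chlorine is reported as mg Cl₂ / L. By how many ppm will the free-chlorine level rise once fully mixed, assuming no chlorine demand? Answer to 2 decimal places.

(a) Volume: 52,100 US gal × 3.785 L/gal = 197,198 L.
(a) Moles of Ca²⁺: 30,600 g ÷ 147 g/mol = 208.2 mol.
(a) As CaCO₃: 208.2 mol × 100.1 g/mol = 20,840 g.
(a) Rise: 20,840 g / 197,198 L × 1000 = 105.7 mg/L.

(b) Available chlorine delivered: 2370 g × 0.678 = 1607 g as Cl₂.
(b) Concentration rise: 1607 g / 536,000 L = 2.998 mg/L = 3.00 ppm.

(a) 106 ppm; (b) 3.00 ppm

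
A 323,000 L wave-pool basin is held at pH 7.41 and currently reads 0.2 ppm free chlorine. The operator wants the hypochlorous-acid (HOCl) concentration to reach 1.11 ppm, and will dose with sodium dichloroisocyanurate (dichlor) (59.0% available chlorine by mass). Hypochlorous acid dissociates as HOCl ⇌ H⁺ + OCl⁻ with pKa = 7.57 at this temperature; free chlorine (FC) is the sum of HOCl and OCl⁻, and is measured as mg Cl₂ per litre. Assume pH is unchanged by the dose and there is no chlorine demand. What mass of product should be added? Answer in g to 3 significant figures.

[OCl⁻]/[HOCl] = 10^(pH − pKa) = 10^(7.41 − 7.57) = 0.6918; fraction as HOCl = 1/(1 + 0.6918) = 0.5911.
Free chlorine required for 1.11 ppm HOCl: 1.11 / 0.5911 = 1.878 ppm.
FC to add: 1.878 − 0.2 = 1.678 mg/L as Cl₂.
Cl₂ equivalent: 1.678 mg/L × 323,000 L = 542 g.
Product at 59.0% available Cl: 542 / 0.59 = 918.6 g.

919 g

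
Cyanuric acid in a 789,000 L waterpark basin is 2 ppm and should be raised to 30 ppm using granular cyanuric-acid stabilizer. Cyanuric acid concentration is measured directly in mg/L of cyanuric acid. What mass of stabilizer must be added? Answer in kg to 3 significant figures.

22.1 kg

CYA to add: (30 − 2) = 28 mg/L × 789,000 L = 22,090 g cyanuric acid.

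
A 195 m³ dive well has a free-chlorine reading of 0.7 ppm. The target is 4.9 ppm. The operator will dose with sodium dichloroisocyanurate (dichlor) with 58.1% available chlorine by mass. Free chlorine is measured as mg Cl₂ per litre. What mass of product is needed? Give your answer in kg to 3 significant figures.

1.41 kg

Volume: 195 m³ = 195,000 L.
Chlorine deficit: 4.9 − 0.7 = 4.2 ppm = 4.2 mg/L as Cl₂.
Cl₂ equivalent needed: 4.2 mg/L × 195,000 L = 819,000 mg = 819 g.
Product at 58.1% available chlorine: 819 / 0.581 = 1410 g.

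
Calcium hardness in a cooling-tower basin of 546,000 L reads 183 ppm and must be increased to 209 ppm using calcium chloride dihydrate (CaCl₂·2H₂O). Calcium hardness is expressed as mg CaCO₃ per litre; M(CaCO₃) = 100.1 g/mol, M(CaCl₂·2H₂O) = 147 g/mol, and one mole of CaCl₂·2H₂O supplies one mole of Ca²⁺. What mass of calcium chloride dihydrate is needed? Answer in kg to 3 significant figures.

Hardness to add: (209 − 183) = 26 mg/L as CaCO₃ × 546,000 L = 14,200 g as CaCO₃.
Moles of Ca²⁺ (1 mol Ca²⁺ ≡ 1 mol CaCO₃): 14,200 / 100.1 g/mol = 141.8 mol.
Mass of CaCl₂·2H₂O: 141.8 × 147 = 20,850 g.

20.8 kg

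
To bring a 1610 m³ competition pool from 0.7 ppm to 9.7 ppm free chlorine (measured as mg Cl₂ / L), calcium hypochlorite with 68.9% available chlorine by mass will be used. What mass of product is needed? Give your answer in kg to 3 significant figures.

Volume: 1610 m³ = 1,610,000 L.
Chlorine deficit: 9.7 − 0.7 = 9 ppm = 9 mg/L as Cl₂.
Cl₂ equivalent needed: 9 mg/L × 1,610,000 L = 14,490,000 mg = 14,490 g.
Product at 68.9% available chlorine: 14,490 / 0.689 = 21,030 g.

21.0 kg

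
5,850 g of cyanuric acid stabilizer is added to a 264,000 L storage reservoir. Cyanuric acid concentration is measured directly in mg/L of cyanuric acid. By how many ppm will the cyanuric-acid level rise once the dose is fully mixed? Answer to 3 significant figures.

Rise: 5,850 g / 264,000 L × 1000 = 22.16 mg/L.

22.2 ppm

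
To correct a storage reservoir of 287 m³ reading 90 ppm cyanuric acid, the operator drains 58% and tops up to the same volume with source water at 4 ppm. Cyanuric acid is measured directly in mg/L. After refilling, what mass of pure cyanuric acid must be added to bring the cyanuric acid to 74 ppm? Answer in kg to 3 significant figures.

9.72 kg

Volume: 287 m³ = 287,000 L.
After draining 58% and refilling: 90 × 0.42 + 4 × 0.58 = 40.12 ppm.
Deficit to target: 74 − 40.12 = 33.88 mg/L.
Mass: 33.88 mg/L × 287,000 L = 9724 g cyanuric acid.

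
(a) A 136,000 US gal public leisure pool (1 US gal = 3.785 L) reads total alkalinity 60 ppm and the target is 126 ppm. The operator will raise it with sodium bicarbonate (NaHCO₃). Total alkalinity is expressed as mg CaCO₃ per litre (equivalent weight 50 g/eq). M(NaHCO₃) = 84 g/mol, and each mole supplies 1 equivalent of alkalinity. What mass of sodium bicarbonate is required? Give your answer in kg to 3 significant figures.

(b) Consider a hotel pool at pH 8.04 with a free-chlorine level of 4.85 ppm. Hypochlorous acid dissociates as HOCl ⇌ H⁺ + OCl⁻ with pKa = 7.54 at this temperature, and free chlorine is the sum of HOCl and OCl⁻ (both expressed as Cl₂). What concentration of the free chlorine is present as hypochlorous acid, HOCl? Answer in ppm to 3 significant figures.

(a) Volume: 136,000 US gal × 3.785 L/gal = 514,760 L.
(a) Alkalinity to add: (126 − 60) = 66 mg/L as CaCO₃ × 514,760 L = 33,970 g as CaCO₃.
(a) Equivalents: 33,970 g ÷ 50 g/eq = 679.5 eq.
(a) NaHCO₃ supplies 1 eq per mole → 679.5 mol.
(a) Mass: 679.5 mol × 84 g/mol = 57,080 g.

(b) [OCl⁻]/[HOCl] = 10^(pH − pKa) = 10^(8.04 − 7.54) = 10^0.50 = 3.162.
(b) Fraction as HOCl = 1 / (1 + 3.162) = 0.2403.
(b) HOCl = 0.2403 × 4.85 ppm = 1.165 ppm.

(a) 57.1 kg; (b) 1.17 ppm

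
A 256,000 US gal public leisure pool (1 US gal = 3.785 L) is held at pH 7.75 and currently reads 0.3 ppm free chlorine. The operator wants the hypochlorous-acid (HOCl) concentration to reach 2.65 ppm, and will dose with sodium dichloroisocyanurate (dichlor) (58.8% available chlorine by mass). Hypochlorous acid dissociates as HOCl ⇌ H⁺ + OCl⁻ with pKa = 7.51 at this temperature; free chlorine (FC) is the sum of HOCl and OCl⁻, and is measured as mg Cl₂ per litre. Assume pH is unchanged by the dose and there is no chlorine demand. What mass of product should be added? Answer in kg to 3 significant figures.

Volume: 256,000 US gal × 3.785 L/gal = 968,960 L.
[OCl⁻]/[HOCl] = 10^(pH − pKa) = 10^(7.75 − 7.51) = 1.738; fraction as HOCl = 1/(1 + 1.738) = 0.3653.
Free chlorine required for 2.65 ppm HOCl: 2.65 / 0.3653 = 7.255 ppm.
FC to add: 7.255 − 0.3 = 6.955 mg/L as Cl₂.
Cl₂ equivalent: 6.955 mg/L × 968,960 L = 6739 g.
Product at 58.8% available Cl: 6739 / 0.588 = 11,460 g.

11.5 kg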